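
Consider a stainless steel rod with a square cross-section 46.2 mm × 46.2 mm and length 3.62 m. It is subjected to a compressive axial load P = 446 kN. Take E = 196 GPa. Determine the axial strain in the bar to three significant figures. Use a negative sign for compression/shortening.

A = 2134 mm².
σ = N/A = -209 MPa; ε = σ/E = -209/196000 = -1.066e-03.

-0.00107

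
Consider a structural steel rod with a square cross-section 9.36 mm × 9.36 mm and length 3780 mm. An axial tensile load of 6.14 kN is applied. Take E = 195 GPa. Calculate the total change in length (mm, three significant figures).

1.36 mm

A = 87.61 mm².
δ_mech = NL/(AE) = 6140·3780/(87.61·195000) = 1.359 mm.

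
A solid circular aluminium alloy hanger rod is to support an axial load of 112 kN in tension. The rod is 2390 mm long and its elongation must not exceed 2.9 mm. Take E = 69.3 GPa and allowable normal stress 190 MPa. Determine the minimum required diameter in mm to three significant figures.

Required area A ≥ P/σ_allow = 112000/190 = 589.5 mm².
For a solid circular section, d ≥ √(4A/π) = 27.4 mm.
Elongation limit: A ≥ PL/(Eδ_allow) = 112000·2390/(69300·2.9) = 1332 mm² ⇒ d ≥ 41.18 mm.
The elongation limit governs.

41.2 mm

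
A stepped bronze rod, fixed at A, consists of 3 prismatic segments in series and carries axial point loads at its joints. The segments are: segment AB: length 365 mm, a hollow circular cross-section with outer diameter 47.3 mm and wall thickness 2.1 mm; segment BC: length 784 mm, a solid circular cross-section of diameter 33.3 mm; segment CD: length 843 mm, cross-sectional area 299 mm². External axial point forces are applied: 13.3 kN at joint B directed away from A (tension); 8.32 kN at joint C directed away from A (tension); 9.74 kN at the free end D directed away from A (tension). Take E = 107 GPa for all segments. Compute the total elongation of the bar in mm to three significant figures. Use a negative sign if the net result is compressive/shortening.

Internal axial forces (sectioning from the free end, tension +): N_CD = 9.74 kN, N_BC = 18.06 kN, N_AB = 31.36 kN.
A_AB = 298.2 mm².
A_BC = 870.9 mm².
δ_AB = 31360·365/(298.2·107000) = 0.3587 mm
δ_BC = 18060·784/(870.9·107000) = 0.1519 mm
δ_CD = 9740·843/(299·107000) = 0.2566 mm
δ = Σδ_i = 0.7673 mm.

0.767 mm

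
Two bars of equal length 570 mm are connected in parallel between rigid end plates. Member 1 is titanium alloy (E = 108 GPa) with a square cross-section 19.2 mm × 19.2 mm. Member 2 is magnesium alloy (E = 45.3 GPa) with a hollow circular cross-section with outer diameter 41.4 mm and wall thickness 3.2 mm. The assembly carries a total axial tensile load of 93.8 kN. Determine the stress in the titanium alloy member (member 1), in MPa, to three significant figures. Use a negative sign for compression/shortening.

177 MPa

A_1 = 368.6 mm².
A_2 = 384 mm².
Equal strain + equilibrium ⇒ each member carries load in proportion to AE: A₁E₁ = 39810000 N, A₂E₂ = 17400000 N, ΣAE = 57210000 N.
σ₁ = P·E₁/ΣAE = 93800·108000/57210000 = 177.1 MPa.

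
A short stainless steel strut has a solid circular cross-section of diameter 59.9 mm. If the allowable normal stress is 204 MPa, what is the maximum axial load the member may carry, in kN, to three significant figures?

A = 2818 mm².
P_max = σ_allow · A = 204 · 2818 = 574900 N = 574.9 kN.

575 kN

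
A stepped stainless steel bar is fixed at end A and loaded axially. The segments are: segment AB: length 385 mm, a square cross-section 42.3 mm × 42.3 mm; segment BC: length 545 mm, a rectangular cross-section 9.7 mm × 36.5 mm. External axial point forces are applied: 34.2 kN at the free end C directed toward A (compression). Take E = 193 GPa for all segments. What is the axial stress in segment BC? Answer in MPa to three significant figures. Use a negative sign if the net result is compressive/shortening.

Internal axial forces (sectioning from the free end, tension +): N_BC = -34.2 kN, N_AB = -34.2 kN.
A_BC = 354 mm².
σ_BC = N_BC/A_BC = -34200/354 = -96.6 MPa.

-96.6 MPa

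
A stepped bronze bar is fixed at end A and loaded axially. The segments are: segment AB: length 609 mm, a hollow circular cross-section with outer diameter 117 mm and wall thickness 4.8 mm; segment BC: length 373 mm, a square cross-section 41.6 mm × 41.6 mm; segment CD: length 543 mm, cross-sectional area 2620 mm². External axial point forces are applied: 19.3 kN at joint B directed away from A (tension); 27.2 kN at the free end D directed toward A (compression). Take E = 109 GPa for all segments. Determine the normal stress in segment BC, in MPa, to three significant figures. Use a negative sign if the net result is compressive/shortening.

-15.7 MPa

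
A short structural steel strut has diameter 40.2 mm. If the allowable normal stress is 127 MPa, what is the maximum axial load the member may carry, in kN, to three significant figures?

161 kN

A = 1269 mm².
P_max = σ_allow · A = 127 · 1269 = 161200 N = 161.2 kN.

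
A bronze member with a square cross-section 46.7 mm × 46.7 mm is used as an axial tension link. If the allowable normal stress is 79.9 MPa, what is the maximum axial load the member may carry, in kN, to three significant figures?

A = 2181 mm².
P_max = σ_allow · A = 79.9 · 2181 = 174300 N = 174.3 kN.

174 kN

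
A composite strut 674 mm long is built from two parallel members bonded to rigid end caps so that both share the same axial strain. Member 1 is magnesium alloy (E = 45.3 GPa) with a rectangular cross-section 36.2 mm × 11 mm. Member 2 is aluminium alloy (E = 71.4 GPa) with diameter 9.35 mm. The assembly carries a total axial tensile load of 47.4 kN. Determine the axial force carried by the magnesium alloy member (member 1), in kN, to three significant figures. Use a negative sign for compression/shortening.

37.3 kN

A_1 = 398.2 mm².
A_2 = 68.66 mm².
Equal strain + equilibrium ⇒ each member carries load in proportion to AE: A₁E₁ = 18040000 N, A₂E₂ = 4902000 N, ΣAE = 22940000 N.
F₁ = P·A₁E₁/ΣAE = 47400·18040000/22940000 = 37270 N.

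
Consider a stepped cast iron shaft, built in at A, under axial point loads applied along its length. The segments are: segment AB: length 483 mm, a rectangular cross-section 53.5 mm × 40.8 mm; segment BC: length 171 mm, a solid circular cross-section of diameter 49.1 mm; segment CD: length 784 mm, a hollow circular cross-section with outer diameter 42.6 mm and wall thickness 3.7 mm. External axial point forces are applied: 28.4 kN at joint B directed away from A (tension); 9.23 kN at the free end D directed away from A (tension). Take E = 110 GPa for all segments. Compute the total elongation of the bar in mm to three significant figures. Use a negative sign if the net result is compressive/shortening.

0.229 mm

Internal axial forces (sectioning from the free end, tension +): N_CD = 9.23 kN, N_BC = 9.23 kN, N_AB = 37.63 kN.
A_AB = 2183 mm².
A_BC = 1893 mm².
A_CD = 452.2 mm².
δ_AB = 37630·483/(2183·110000) = 0.0757 mm
δ_BC = 9230·171/(1893·110000) = 0.007578 mm
δ_CD = 9230·784/(452.2·110000) = 0.1455 mm
δ = Σδ_i = 0.2288 mm.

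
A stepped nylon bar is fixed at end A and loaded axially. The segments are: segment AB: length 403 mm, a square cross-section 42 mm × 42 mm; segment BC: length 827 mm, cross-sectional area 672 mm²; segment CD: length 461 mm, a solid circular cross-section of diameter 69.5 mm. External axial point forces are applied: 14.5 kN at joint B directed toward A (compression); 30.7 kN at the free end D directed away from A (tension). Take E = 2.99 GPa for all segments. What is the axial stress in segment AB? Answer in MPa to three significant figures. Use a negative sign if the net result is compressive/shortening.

9.18 MPa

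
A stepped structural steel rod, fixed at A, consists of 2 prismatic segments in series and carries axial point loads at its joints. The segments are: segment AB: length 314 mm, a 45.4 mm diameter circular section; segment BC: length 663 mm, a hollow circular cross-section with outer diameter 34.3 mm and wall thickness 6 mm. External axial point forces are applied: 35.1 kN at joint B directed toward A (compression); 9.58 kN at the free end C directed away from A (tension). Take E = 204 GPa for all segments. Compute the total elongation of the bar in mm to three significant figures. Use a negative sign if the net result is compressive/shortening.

0.0341 mm

Internal axial forces (sectioning from the free end, tension +): N_BC = 9.58 kN, N_AB = -25.52 kN.
A_AB = 1619 mm².
A_BC = 533.4 mm².
δ_AB = -25520·314/(1619·204000) = -0.02426 mm
δ_BC = 9580·663/(533.4·204000) = 0.05837 mm
δ = Σδ_i = 0.0341 mm.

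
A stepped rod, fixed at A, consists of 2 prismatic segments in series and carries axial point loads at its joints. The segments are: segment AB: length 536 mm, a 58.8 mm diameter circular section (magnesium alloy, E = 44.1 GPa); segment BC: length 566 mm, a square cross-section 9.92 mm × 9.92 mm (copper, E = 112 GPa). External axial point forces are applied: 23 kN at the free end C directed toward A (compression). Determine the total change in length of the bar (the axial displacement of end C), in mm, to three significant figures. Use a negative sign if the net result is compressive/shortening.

Internal axial forces (sectioning from the free end, tension +): N_BC = -23 kN, N_AB = -23 kN.
A_AB = 2715 mm².
A_BC = 98.41 mm².
δ_AB = -23000·536/(2715·44100) = -0.1029 mm
δ_BC = -23000·566/(98.41·112000) = -1.181 mm
δ = Σδ_i = -1.284 mm.

-1.28 mm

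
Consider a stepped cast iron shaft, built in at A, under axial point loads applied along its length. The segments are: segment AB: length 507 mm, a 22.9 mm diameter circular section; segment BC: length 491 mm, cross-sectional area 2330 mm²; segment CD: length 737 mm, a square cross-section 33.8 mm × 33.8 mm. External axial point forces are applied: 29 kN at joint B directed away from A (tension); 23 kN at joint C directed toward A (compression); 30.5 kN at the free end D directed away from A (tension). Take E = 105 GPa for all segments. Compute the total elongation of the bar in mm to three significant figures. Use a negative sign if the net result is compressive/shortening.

Internal axial forces (sectioning from the free end, tension +): N_CD = 30.5 kN, N_BC = 7.5 kN, N_AB = 36.5 kN.
A_AB = 411.9 mm².
A_CD = 1142 mm².
δ_AB = 36500·507/(411.9·105000) = 0.4279 mm
δ_BC = 7500·491/(2330·105000) = 0.01505 mm
δ_CD = 30500·737/(1142·105000) = 0.1874 mm
δ = Σδ_i = 0.6303 mm.

0.630 mm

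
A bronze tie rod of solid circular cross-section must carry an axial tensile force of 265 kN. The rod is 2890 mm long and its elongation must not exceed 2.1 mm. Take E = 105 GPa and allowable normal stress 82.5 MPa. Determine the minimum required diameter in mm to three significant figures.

Required area A ≥ P/σ_allow = 265000/82.5 = 3212 mm².
For a solid circular section, d ≥ √(4A/π) = 63.95 mm.
Elongation limit: A ≥ PL/(Eδ_allow) = 265000·2890/(105000·2.1) = 3473 mm² ⇒ d ≥ 66.5 mm.
The elongation limit governs.

66.5 mm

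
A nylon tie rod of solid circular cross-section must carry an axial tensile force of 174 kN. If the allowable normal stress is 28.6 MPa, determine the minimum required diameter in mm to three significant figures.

88.0 mm

Required area A ≥ P/σ_allow = 174000/28.6 = 6084 mm².
For a solid circular section, d ≥ √(4A/π) = 88.01 mm.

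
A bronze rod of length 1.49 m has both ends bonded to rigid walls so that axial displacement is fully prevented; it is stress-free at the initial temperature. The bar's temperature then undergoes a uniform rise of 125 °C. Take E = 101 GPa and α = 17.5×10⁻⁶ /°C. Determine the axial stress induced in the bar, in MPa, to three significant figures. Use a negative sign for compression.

-221 MPa

Free thermal expansion αLΔT = 17.5e-6 · 1490 · 125 = 3.259 mm.
The walls impose strain ε = −(3.259)/1490 = -2.1875e-03; σ = Eε = 101000 · -2.1875e-03 = -220.9 MPa.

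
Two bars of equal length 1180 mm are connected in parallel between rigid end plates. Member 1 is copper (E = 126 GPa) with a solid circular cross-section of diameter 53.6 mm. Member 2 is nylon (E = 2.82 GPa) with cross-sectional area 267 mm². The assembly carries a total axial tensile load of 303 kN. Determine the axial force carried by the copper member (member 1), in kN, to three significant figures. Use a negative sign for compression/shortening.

A_1 = 2256 mm².
Equal strain + equilibrium ⇒ each member carries load in proportion to AE: A₁E₁ = 284300000 N, A₂E₂ = 752900 N, ΣAE = 285100000 N.
F₁ = P·A₁E₁/ΣAE = 303000·284300000/285100000 = 302200 N.

302 kN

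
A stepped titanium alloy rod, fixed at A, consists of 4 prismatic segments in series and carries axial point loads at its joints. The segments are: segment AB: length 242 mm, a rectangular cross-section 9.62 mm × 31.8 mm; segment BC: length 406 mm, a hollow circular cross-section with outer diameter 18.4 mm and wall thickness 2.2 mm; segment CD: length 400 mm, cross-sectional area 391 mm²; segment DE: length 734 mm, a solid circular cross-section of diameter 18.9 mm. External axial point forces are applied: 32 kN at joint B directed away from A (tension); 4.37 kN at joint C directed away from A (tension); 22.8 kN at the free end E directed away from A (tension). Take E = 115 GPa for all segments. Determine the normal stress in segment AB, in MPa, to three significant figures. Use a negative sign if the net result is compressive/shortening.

Internal axial forces (sectioning from the free end, tension +): N_DE = 22.8 kN, N_CD = 22.8 kN, N_BC = 27.17 kN, N_AB = 59.17 kN.
A_AB = 305.9 mm².
σ_AB = N_AB/A_AB = 59170/305.9 = 193.4 MPa.

193 MPa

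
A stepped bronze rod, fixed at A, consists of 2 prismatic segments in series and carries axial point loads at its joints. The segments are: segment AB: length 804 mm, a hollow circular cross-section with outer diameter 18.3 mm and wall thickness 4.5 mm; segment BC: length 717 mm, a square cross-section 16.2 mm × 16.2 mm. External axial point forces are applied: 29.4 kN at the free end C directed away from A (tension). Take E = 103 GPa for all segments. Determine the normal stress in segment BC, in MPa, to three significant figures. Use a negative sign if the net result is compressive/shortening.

112 MPa

Internal axial forces (sectioning from the free end, tension +): N_BC = 29.4 kN, N_AB = 29.4 kN.
A_BC = 262.4 mm².
σ_BC = N_BC/A_BC = 29400/262.4 = 112 MPa.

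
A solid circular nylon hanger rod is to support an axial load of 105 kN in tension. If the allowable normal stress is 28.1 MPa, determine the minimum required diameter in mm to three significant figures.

Required area A ≥ P/σ_allow = 105000/28.1 = 3737 mm².
For a solid circular section, d ≥ √(4A/π) = 68.98 mm.

69.0 mm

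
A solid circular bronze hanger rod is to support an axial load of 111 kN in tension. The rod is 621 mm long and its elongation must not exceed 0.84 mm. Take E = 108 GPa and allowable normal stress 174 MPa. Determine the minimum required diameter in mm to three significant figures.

Required area A ≥ P/σ_allow = 111000/174 = 637.9 mm².
For a solid circular section, d ≥ √(4A/π) = 28.5 mm.
Elongation limit: A ≥ PL/(Eδ_allow) = 111000·621/(108000·0.84) = 759.8 mm² ⇒ d ≥ 31.1 mm.
The elongation limit governs.

31.1 mm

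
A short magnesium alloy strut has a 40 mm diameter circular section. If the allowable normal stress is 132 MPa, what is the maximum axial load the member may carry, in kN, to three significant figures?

A = 1257 mm².
P_max = σ_allow · A = 132 · 1257 = 165900 N = 165.9 kN.

166 kN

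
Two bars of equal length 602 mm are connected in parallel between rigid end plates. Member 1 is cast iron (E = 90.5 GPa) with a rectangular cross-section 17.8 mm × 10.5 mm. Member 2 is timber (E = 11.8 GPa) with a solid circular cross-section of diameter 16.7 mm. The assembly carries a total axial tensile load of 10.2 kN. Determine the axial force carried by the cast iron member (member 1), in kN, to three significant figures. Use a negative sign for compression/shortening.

A_1 = 186.9 mm².
A_2 = 219 mm².
Equal strain + equilibrium ⇒ each member carries load in proportion to AE: A₁E₁ = 16910000 N, A₂E₂ = 2585000 N, ΣAE = 19500000 N.
F₁ = P·A₁E₁/ΣAE = 10200·16910000/19500000 = 8848 N.

8.85 kN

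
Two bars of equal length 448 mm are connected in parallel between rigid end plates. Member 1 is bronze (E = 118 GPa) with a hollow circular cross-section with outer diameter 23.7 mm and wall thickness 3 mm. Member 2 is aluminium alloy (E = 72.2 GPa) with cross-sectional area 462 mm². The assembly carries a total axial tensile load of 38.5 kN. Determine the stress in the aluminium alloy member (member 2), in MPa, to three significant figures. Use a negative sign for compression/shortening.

49.3 MPa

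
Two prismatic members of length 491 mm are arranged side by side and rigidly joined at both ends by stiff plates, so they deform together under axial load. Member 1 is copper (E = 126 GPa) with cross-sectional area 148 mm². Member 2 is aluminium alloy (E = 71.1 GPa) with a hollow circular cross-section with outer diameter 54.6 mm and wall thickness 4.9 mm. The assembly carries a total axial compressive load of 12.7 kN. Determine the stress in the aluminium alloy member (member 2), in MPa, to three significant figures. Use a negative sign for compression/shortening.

-12.4 MPa

A_2 = 765.1 mm².
Equal strain + equilibrium ⇒ each member carries load in proportion to AE: A₁E₁ = 18650000 N, A₂E₂ = 54400000 N, ΣAE = 73040000 N.
σ₂ = P·E₂/ΣAE = -12700·71100/73040000 = -12.36 MPa.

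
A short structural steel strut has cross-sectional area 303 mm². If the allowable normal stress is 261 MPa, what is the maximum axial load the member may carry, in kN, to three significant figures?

P_max = σ_allow · A = 261 · 303 = 79080 N = 79.08 kN.

79.1 kN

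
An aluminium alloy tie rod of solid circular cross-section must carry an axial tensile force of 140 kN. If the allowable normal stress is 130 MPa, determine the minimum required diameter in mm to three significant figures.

Required area A ≥ P/σ_allow = 140000/130 = 1077 mm².
For a solid circular section, d ≥ √(4A/π) = 37.03 mm.

37.0 mm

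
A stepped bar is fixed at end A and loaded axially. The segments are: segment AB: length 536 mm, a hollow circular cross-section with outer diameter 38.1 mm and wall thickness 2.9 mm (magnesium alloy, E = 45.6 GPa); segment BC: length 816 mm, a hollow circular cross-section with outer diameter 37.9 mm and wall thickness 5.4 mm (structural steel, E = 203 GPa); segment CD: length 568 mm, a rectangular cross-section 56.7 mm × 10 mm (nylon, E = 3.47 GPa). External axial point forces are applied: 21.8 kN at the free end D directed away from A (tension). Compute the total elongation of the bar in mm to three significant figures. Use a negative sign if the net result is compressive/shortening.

Internal axial forces (sectioning from the free end, tension +): N_CD = 21.8 kN, N_BC = 21.8 kN, N_AB = 21.8 kN.
A_AB = 320.7 mm².
A_BC = 551.3 mm².
A_CD = 567 mm².
δ_AB = 21800·536/(320.7·45600) = 0.799 mm
δ_BC = 21800·816/(551.3·203000) = 0.1589 mm
δ_CD = 21800·568/(567·3470) = 6.294 mm
δ = Σδ_i = 7.251 mm.

7.25 mm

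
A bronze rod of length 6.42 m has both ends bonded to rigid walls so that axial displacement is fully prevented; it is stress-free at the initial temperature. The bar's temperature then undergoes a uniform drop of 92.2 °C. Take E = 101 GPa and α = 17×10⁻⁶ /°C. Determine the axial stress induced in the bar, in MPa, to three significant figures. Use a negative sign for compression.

158 MPa

Free thermal expansion αLΔT = 17e-6 · 6420 · -92.2 = -10.06 mm.
The walls impose strain ε = −(-10.06)/6420 = 1.5674e-03; σ = Eε = 101000 · 1.5674e-03 = 158.3 MPa.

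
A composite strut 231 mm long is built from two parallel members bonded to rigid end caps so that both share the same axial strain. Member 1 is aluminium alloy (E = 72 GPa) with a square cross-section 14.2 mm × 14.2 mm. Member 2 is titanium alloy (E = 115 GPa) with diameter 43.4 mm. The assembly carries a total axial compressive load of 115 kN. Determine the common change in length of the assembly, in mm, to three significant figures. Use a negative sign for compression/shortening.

-0.144 mm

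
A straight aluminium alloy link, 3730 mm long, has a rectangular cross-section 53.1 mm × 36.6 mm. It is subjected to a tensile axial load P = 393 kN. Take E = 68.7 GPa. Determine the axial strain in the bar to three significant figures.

0.00294

A = 1943 mm².
σ = N/A = 202.2 MPa; ε = σ/E = 202.2/68700 = 2.943e-03.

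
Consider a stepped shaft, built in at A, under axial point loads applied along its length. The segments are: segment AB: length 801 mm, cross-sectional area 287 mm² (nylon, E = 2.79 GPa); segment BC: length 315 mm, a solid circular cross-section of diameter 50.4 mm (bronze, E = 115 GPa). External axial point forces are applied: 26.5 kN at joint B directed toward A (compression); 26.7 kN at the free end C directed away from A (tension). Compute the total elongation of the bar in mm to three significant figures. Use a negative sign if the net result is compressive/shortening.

Internal axial forces (sectioning from the free end, tension +): N_BC = 26.7 kN, N_AB = 0.2 kN.
A_BC = 1995 mm².
δ_AB = 200·801/(287·2790) = 0.2001 mm
δ_BC = 26700·315/(1995·115000) = 0.03666 mm
δ = Σδ_i = 0.2367 mm.

0.237 mm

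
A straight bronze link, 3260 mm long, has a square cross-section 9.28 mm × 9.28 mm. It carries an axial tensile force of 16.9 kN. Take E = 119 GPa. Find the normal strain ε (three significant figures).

0.00165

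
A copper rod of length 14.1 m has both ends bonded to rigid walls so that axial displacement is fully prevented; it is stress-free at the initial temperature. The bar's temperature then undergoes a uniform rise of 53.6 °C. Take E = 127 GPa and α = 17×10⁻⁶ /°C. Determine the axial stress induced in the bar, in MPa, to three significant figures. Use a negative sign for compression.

Free thermal expansion αLΔT = 17e-6 · 14100 · 53.6 = 12.85 mm.
The walls impose strain ε = −(12.85)/14100 = -9.1120e-04; σ = Eε = 127000 · -9.1120e-04 = -115.7 MPa.

-116 MPa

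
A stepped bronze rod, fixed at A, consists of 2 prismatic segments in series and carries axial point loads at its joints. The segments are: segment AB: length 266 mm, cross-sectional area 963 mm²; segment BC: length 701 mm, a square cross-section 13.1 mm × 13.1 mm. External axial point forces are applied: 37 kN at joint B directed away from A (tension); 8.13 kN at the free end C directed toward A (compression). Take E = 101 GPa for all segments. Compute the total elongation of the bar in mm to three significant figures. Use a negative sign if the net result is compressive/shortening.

Internal axial forces (sectioning from the free end, tension +): N_BC = -8.13 kN, N_AB = 28.87 kN.
A_BC = 171.6 mm².
δ_AB = 28870·266/(963·101000) = 0.07896 mm
δ_BC = -8130·701/(171.6·101000) = -0.3288 mm
δ = Σδ_i = -0.2499 mm.

-0.250 mm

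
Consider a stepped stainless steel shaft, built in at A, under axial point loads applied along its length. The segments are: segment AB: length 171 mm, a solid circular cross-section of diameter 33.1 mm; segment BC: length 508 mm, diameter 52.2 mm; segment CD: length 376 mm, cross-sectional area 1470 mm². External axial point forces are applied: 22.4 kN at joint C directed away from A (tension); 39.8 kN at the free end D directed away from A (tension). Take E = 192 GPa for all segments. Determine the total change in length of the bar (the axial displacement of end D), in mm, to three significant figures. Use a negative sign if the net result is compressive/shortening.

0.194 mm

Internal axial forces (sectioning from the free end, tension +): N_CD = 39.8 kN, N_BC = 62.2 kN, N_AB = 62.2 kN.
A_AB = 860.5 mm².
A_BC = 2140 mm².
δ_AB = 62200·171/(860.5·192000) = 0.06438 mm
δ_BC = 62200·508/(2140·192000) = 0.0769 mm
δ_CD = 39800·376/(1470·192000) = 0.05302 mm
δ = Σδ_i = 0.1943 mm.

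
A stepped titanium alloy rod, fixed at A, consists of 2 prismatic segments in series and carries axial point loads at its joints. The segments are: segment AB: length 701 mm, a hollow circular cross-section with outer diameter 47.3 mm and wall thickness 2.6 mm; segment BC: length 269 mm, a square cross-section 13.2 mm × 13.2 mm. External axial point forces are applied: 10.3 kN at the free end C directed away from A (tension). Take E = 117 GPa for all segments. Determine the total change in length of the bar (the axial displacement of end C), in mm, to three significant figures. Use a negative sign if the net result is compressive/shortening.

0.305 mm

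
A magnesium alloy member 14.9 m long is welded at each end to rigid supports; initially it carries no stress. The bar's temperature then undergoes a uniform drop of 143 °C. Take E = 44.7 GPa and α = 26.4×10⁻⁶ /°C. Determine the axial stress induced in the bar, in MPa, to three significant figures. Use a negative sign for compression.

169 MPa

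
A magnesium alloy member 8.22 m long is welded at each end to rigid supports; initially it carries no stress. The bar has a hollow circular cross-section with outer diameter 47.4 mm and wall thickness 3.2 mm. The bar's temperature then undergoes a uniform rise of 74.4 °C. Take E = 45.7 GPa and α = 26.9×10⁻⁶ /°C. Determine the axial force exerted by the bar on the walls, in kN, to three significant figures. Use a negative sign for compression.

-40.6 kN

Free thermal expansion αLΔT = 26.9e-6 · 8220 · 74.4 = 16.45 mm.
The walls impose strain ε = −(16.45)/8220 = -2.0014e-03; σ = Eε = 45700 · -2.0014e-03 = -91.46 MPa.
Wall reaction R = σ·A = -91.46·444.3 = -40640 N = -40.64 kN.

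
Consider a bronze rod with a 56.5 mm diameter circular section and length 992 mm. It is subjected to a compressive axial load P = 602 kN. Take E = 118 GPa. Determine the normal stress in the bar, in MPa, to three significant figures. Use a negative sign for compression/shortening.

A = 2507 mm².
σ = N/A = -602000/2507 = -240.1 MPa.

-240 MPa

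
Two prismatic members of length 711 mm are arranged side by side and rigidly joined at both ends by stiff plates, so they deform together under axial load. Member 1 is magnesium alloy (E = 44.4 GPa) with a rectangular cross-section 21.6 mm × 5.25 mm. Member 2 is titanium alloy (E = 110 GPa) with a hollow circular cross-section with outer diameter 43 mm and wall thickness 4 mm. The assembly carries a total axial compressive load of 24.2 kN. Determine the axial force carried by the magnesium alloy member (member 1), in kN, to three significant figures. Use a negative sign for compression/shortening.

A_1 = 113.4 mm².
A_2 = 490.1 mm².
Equal strain + equilibrium ⇒ each member carries load in proportion to AE: A₁E₁ = 5035000 N, A₂E₂ = 53910000 N, ΣAE = 58940000 N.
F₁ = P·A₁E₁/ΣAE = -24200·5035000/58940000 = -2067 N.

-2.07 kN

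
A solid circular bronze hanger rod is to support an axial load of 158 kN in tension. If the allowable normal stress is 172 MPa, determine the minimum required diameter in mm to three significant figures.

Required area A ≥ P/σ_allow = 158000/172 = 918.6 mm².
For a solid circular section, d ≥ √(4A/π) = 34.2 mm.

34.2 mm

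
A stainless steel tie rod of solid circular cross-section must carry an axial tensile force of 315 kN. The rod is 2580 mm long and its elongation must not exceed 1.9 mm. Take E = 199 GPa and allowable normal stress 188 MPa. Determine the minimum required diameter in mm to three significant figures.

52.3 mm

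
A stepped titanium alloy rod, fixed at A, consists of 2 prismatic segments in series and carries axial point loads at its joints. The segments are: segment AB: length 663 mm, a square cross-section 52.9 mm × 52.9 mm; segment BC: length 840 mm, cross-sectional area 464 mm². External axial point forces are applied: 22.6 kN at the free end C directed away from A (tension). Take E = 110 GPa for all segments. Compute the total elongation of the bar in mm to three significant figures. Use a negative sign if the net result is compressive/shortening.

Internal axial forces (sectioning from the free end, tension +): N_BC = 22.6 kN, N_AB = 22.6 kN.
A_AB = 2798 mm².
δ_AB = 22600·663/(2798·110000) = 0.04868 mm
δ_BC = 22600·840/(464·110000) = 0.3719 mm
δ = Σδ_i = 0.4206 mm.

0.421 mm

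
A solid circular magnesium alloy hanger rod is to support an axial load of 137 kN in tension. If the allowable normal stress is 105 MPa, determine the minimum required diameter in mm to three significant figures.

40.8 mm

Required area A ≥ P/σ_allow = 137000/105 = 1305 mm².
For a solid circular section, d ≥ √(4A/π) = 40.76 mm.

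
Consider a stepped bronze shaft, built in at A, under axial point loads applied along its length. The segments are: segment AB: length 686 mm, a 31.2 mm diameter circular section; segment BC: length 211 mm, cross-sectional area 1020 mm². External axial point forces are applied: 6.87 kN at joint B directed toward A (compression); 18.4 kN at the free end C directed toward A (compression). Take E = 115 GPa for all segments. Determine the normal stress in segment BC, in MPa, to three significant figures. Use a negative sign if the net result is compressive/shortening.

-18.0 MPa

Internal axial forces (sectioning from the free end, tension +): N_BC = -18.4 kN, N_AB = -25.27 kN.
σ_BC = N_BC/A_BC = -18400/1020 = -18.04 MPa.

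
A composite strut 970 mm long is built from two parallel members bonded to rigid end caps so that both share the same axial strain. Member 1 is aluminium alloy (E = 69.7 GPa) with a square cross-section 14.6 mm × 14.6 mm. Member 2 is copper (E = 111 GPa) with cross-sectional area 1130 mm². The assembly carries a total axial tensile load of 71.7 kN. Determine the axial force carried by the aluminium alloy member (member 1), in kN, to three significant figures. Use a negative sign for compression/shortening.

7.59 kN

A_1 = 213.2 mm².
Equal strain + equilibrium ⇒ each member carries load in proportion to AE: A₁E₁ = 14860000 N, A₂E₂ = 125400000 N, ΣAE = 140300000 N.
F₁ = P·A₁E₁/ΣAE = 71700·14860000/140300000 = 7593 N.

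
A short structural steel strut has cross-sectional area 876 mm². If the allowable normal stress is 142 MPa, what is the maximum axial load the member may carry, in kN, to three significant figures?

P_max = σ_allow · A = 142 · 876 = 124400 N = 124.4 kN.

124 kN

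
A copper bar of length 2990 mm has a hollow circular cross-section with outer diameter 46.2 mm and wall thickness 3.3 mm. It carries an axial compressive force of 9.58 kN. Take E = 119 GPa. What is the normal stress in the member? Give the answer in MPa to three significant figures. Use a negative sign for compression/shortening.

A = 444.8 mm².
σ = N/A = -9580/444.8 = -21.54 MPa.

-21.5 MPa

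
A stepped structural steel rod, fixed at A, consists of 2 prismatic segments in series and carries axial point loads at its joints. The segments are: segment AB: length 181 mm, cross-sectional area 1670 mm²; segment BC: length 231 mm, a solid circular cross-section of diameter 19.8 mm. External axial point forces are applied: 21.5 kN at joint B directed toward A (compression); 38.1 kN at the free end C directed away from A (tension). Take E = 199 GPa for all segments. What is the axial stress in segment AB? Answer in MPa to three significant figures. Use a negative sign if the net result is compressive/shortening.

Internal axial forces (sectioning from the free end, tension +): N_BC = 38.1 kN, N_AB = 16.6 kN.
σ_AB = N_AB/A_AB = 16600/1670 = 9.94 MPa.

9.94 MPa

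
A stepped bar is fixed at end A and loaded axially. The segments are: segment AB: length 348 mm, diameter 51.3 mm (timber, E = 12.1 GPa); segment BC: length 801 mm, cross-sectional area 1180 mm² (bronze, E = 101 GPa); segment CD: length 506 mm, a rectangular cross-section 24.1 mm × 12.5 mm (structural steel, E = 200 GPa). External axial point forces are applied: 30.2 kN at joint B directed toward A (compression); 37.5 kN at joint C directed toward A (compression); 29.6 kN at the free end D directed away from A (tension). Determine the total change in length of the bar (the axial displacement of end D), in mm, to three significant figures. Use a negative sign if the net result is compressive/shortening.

-0.335 mm

Internal axial forces (sectioning from the free end, tension +): N_CD = 29.6 kN, N_BC = -7.9 kN, N_AB = -38.1 kN.
A_AB = 2067 mm².
A_CD = 301.2 mm².
δ_AB = -38100·348/(2067·12100) = -0.5301 mm
δ_BC = -7900·801/(1180·101000) = -0.0531 mm
δ_CD = 29600·506/(301.2·200000) = 0.2486 mm
δ = Σδ_i = -0.3346 mm.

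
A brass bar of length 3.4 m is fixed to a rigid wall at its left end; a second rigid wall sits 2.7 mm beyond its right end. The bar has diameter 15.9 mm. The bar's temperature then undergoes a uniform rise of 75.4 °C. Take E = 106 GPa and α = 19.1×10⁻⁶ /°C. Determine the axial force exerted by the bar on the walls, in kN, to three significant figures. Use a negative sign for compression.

-13.6 kN

Free thermal expansion αLΔT = 19.1e-6 · 3400 · 75.4 = 4.896 mm.
The walls engage after the gap closes; constrained expansion = 4.896 − 2.7 = 2.196 mm.
The walls impose strain ε = −(2.196)/3400 = -6.4602e-04; σ = Eε = 106000 · -6.4602e-04 = -68.48 MPa.
Wall reaction R = σ·A = -68.48·198.6 = -13600 N = -13.6 kN.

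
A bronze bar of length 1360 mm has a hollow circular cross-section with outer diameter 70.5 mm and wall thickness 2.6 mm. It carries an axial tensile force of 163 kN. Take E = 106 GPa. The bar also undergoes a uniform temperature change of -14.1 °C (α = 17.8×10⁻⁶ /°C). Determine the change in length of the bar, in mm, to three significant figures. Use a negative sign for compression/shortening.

A = 554.6 mm².
δ_mech = NL/(AE) = 163000·1360/(554.6·106000) = 3.771 mm.
δ_thermal = αLΔT = 17.8e-6·1360·-14.1 = -0.3413 mm.
δ = δ_mech + δ_thermal = 3.429 mm.

3.43 mm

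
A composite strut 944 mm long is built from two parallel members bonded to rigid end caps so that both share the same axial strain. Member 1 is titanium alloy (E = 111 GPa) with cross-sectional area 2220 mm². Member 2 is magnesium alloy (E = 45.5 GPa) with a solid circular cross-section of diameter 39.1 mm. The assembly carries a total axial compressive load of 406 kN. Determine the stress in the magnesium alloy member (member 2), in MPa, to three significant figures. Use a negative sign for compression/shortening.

A_2 = 1201 mm².
Equal strain + equilibrium ⇒ each member carries load in proportion to AE: A₁E₁ = 246400000 N, A₂E₂ = 54630000 N, ΣAE = 301100000 N.
σ₂ = P·E₂/ΣAE = -406000·45500/301100000 = -61.36 MPa.

-61.4 MPa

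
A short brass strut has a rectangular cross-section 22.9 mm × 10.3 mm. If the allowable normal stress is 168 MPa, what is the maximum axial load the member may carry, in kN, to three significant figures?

39.6 kN

A = 235.9 mm².
P_max = σ_allow · A = 168 · 235.9 = 39630 N = 39.63 kN.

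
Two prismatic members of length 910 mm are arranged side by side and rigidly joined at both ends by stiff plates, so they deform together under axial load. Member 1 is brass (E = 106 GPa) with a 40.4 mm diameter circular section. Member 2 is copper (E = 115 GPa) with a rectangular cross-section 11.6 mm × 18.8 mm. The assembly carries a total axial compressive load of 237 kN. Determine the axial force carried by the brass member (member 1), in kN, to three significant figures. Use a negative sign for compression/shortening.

-200 kN

A_1 = 1282 mm².
A_2 = 218.1 mm².
Equal strain + equilibrium ⇒ each member carries load in proportion to AE: A₁E₁ = 135900000 N, A₂E₂ = 25080000 N, ΣAE = 161000000 N.
F₁ = P·A₁E₁/ΣAE = -237000·135900000/161000000 = -200100 N.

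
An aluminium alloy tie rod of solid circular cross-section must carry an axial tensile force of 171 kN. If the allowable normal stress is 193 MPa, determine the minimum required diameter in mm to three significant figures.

33.6 mm

Required area A ≥ P/σ_allow = 171000/193 = 886 mm².
For a solid circular section, d ≥ √(4A/π) = 33.59 mm.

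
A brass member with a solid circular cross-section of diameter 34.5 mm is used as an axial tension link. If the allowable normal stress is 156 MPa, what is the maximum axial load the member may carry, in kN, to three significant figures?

A = 934.8 mm².
P_max = σ_allow · A = 156 · 934.8 = 145800 N = 145.8 kN.

146 kN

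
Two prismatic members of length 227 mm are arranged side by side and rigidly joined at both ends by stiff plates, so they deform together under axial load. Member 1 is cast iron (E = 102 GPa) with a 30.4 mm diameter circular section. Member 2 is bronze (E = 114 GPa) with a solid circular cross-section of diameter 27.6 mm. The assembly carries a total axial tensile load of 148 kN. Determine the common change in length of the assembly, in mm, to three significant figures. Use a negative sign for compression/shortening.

0.236 mm

A_1 = 725.8 mm².
A_2 = 598.3 mm².
Equal strain + equilibrium ⇒ each member carries load in proportion to AE: A₁E₁ = 74040000 N, A₂E₂ = 68200000 N, ΣAE = 142200000 N.
δ = PL/ΣAE = 148000·227/142200000 = 0.2362 mm.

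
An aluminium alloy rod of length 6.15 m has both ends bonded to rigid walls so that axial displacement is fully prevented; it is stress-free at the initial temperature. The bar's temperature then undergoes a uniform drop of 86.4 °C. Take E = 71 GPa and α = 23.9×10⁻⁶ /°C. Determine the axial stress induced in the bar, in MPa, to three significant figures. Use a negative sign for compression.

147 MPa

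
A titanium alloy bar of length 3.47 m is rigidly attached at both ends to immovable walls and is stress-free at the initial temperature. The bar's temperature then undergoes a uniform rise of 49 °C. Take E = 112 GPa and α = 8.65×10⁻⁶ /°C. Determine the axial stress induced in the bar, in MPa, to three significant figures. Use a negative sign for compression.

Free thermal expansion αLΔT = 8.65e-6 · 3470 · 49 = 1.471 mm.
The walls impose strain ε = −(1.471)/3470 = -4.2385e-04; σ = Eε = 112000 · -4.2385e-04 = -47.47 MPa.

-47.5 MPa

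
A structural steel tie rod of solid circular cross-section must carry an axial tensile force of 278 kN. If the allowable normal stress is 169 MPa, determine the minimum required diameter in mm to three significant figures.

Required area A ≥ P/σ_allow = 278000/169 = 1645 mm².
For a solid circular section, d ≥ √(4A/π) = 45.77 mm.

45.8 mm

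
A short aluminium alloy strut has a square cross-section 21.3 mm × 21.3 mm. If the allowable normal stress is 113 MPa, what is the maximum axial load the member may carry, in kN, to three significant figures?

51.3 kN

A = 453.7 mm².
P_max = σ_allow · A = 113 · 453.7 = 51270 N = 51.27 kN.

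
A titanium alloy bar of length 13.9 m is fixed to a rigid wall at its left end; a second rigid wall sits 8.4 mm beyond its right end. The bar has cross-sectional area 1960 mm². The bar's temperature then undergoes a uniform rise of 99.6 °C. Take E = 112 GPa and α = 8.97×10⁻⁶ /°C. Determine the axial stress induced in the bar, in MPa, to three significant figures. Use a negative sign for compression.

-32.4 MPa

Free thermal expansion αLΔT = 8.97e-6 · 13900 · 99.6 = 12.42 mm.
The walls engage after the gap closes; constrained expansion = 12.42 − 8.4 = 4.018 mm.
The walls impose strain ε = −(4.018)/13900 = -2.8910e-04; σ = Eε = 112000 · -2.8910e-04 = -32.38 MPa.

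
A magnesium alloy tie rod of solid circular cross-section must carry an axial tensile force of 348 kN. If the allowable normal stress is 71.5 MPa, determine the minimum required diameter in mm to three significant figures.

78.7 mm

Required area A ≥ P/σ_allow = 348000/71.5 = 4867 mm².
For a solid circular section, d ≥ √(4A/π) = 78.72 mm.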